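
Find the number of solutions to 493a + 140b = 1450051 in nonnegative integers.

21

gcd(493, 140):
  493 = 3×140 + 73
  140 = 1×73 + 67
  73 = 1×67 + 6
  67 = 11×6 + 1
  6 = 6×1
so gcd(493, 140) = 1.
Back-substitute for Bézout coefficients:
  1 = 67 - 11×6
  ... = 493×(-23) + 140×(81)
Scale by 1450051: one solution is (-33351173, 117454131). Reduce a mod 140: (47, 10192).
General: a = 47 + 140t, b = 10192 - 493t.
a ≥ 0 ⇒ t ≥ 0; b ≥ 0 ⇒ t ≤ 20. So t ∈ [0, 20]: 21 solutions.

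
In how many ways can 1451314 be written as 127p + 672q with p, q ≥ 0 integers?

gcd(672, 127) = 1.
By Bézout, 127·(127) + 672·(-24) = 1.
One solution: (46, 2151).
General: p = 46 + 672t, q = 2151 - 127t.
p ≥ 0 ⇒ t ≥ 0; q ≥ 0 ⇒ t ≤ 16. So t ∈ [0, 16]: 17 solutions.

17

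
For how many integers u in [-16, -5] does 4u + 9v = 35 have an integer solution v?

gcd(9, 4) = 1.
By Bézout, 4·(-2) + 9·(1) = 1.
Particular solution: (2, 3).
General solution: u = 2 + 9t, v = 3 - 4t for integer t.
-16 ≤ 2 + 9t ≤ -5 gives t ∈ [-2, -1], which is 2 values.

2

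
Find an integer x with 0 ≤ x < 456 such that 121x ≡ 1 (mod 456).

gcd(456, 121) = 1.
By Bézout, 121·(49) + 456·(-13) = 1.
So 121·49 ≡ 1 (mod 456), and 49 mod 456 = 49.

49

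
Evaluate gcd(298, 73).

1

gcd(298, 73):
  298 = 4×73 + 6
  73 = 12×6 + 1
  6 = 6×1
so gcd(298, 73) = 1.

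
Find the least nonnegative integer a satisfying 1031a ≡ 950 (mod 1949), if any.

gcd(1949, 1031):
  1949 = 1*1031 + 918
  1031 = 1*918 + 113
  918 = 8*113 + 14
  113 = 8*14 + 1
  14 = 14*1
so gcd(1949, 1031) = 1.
1 divides 950, so solutions exist.
Back-substitute for Bézout coefficients:
  1 = 113 - 8*14
  ... = 1031*(138) + 1949*(-73)
So 1031*(138) ≡ 1 (mod 1949); multiply by 950: a ≡ 131100 (mod 1949).
Smallest nonnegative: a = 131100 mod 1949 = 517.

517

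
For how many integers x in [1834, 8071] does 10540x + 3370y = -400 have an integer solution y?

19

gcd(10540, 3370):
  10540 = 3*3370 + 430
  3370 = 7*430 + 360
  430 = 1*360 + 70
  360 = 5*70 + 10
  70 = 7*10
so gcd(10540, 3370) = 10.
Back-substitute for Bézout coefficients:
  10 = 360 - 5*70
  ... = 10540*(-47) + 3370*(147)
Scale by -40: particular solution (1880, -5880); reduce x mod 337: (195, -610).
General solution: x = 195 + 337t, y = -610 - 1054t for integer t.
1834 ≤ 195 + 337t ≤ 8071 gives t ∈ [5, 23], which is 19 values.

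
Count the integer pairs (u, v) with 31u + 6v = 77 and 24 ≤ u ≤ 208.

30

gcd(31, 6) = 1.
By Bézout, 31×(1) + 6×(-5) = 1.
Particular solution: (5, -13).
General solution: u = 5 + 6t, v = -13 - 31t for integer t.
24 ≤ 5 + 6t ≤ 208 gives t ∈ [4, 33], which is 30 values.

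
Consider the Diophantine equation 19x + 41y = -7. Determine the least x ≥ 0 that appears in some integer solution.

32

gcd(41, 19):
  41 = 2×19 + 3
  19 = 6×3 + 1
  3 = 3×1
so gcd(41, 19) = 1.
1 divides -7, so solutions exist.
Back-substitute for Bézout coefficients:
  1 = 19 - 6×3
  ... = 19×(13) + 41×(-6)
Scale by -7/1 = -7: (x₀, y₀) = (-91, 42).
General solution: x = -91 + 41t, y = 42 - 19t for integer t.
x ≥ 0: smallest is -91 mod 41 = 32 (at t = 3), with y = -15.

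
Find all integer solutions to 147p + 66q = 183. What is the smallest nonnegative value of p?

21

gcd(147, 66):
  147 = 2*66 + 15
  66 = 4*15 + 6
  15 = 2*6 + 3
  6 = 2*3
so gcd(147, 66) = 3.
3 divides 183, so solutions exist.
Back-substitute for Bézout coefficients:
  3 = 15 - 2*6
  ... = 147*(9) + 66*(-20)
Scale by 183/3 = 61: (p₀, q₀) = (549, -1220).
General solution: p = 549 + 22t, q = -1220 - 49t for integer t.
p ≥ 0: smallest is 549 mod 22 = 21 (at t = -24), with q = -44.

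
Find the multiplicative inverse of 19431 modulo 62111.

gcd(62111, 19431):
  62111 = 3·19431 + 3818
  19431 = 5·3818 + 341
  3818 = 11·341 + 67
  341 = 5·67 + 6
  67 = 11·6 + 1
  6 = 6·1
so gcd(62111, 19431) = 1.
Back-substitute for Bézout coefficients:
  1 = 67 - 11·6
  ... = 19431·(-10200) + 62111·(3191)
So 19431·-10200 ≡ 1 (mod 62111), and -10200 mod 62111 = 51911.

51911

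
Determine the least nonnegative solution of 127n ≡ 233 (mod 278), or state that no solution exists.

247

gcd(278, 127) = 1.
1 divides 233, so solutions exist.
By Bézout, 127*(81) + 278*(-37) = 1.
So 127*(81) ≡ 1 (mod 278); multiply by 233: n ≡ 18873 (mod 278).
Smallest nonnegative: n = 18873 mod 278 = 247.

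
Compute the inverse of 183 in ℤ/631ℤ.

gcd(631, 183):
  631 = 3·183 + 82
  183 = 2·82 + 19
  82 = 4·19 + 6
  19 = 3·6 + 1
  6 = 6·1
so gcd(631, 183) = 1.
Back-substitute for Bézout coefficients:
  1 = 19 - 3·6
  ... = 183·(100) + 631·(-29)
So 183·100 ≡ 1 (mod 631), and 100 mod 631 = 100.

100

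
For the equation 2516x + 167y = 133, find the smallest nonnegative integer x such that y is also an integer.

gcd(2516, 167) = 1  (2516 = 15*167 + 11, 167 = 15*11 + 2, 11 = 5*2 + 1, 2 = 2*1).
1 divides 133, so solutions exist.
Back-substituting, 2516*(76) + 167*(-1145) = 1.
Scale by 133/1 = 133: (x₀, y₀) = (10108, -152285).
General solution: x = 10108 + 167t, y = -152285 - 2516t for integer t.
x ≥ 0: smallest is 10108 mod 167 = 88 (at t = -60), with y = -1325.

88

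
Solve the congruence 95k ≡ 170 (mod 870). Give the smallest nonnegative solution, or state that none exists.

130

gcd(870, 95):
  870 = 9*95 + 15
  95 = 6*15 + 5
  15 = 3*5
so gcd(870, 95) = 5.
5 divides 170, so solutions exist.
Back-substitute for Bézout coefficients:
  5 = 95 - 6*15
  ... = 95*(55) + 870*(-6)
So 95*(55) ≡ 5 (mod 870); multiply by 34: k ≡ 1870 (mod 174).
Smallest nonnegative: k = 1870 mod 174 = 130.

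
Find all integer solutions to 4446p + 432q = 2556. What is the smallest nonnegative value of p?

10

gcd(4446, 432) = 18.
18 divides 2556, so solutions exist.
By Bézout, 4446×(7) + 432×(-72) = 18.
Scale by 2556/18 = 142: (p₀, q₀) = (994, -10224).
General solution: p = 994 + 24t, q = -10224 - 247t for integer t.
p ≥ 0: smallest is 994 mod 24 = 10 (at t = -41), with q = -97.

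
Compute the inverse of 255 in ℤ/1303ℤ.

884

gcd(1303, 255) = 1  (1303 = 5×255 + 28, 255 = 9×28 + 3, 28 = 9×3 + 1, 3 = 3×1).
Back-substituting, 255×(-419) + 1303×(82) = 1.
So 255×-419 ≡ 1 (mod 1303), and -419 mod 1303 = 884.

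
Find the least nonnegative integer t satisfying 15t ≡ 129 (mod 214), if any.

gcd(214, 15) = 1.
1 divides 129, so solutions exist.
By Bézout, 15*(-57) + 214*(4) = 1.
So 15*(-57) ≡ 1 (mod 214); multiply by 129: t ≡ -7353 (mod 214).
Smallest nonnegative: t = -7353 mod 214 = 137.

137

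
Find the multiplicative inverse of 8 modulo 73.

64

gcd(73, 8) = 1  (73 = 9×8 + 1, 8 = 8×1).
Back-substituting, 8×(-9) + 73×(1) = 1.
So 8×-9 ≡ 1 (mod 73), and -9 mod 73 = 64.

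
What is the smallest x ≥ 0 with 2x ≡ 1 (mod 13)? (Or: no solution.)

gcd(13, 2):
  13 = 6×2 + 1
  2 = 2×1
so gcd(13, 2) = 1.
1 divides 1, so solutions exist.
Back-substitute for Bézout coefficients:
  1 = 13 - 6×2
  ... = 2×(-6) + 13×(1)
So 2×(-6) ≡ 1 (mod 13); multiply by 1: x ≡ -6 (mod 13).
Smallest nonnegative: x = -6 mod 13 = 7.

7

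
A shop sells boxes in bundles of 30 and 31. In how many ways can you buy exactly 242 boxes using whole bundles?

Need nonnegative integers with 30j + 31k = 242.
gcd(30, 31) = 1, and 30·(-1) + 31·(1) = 1.
So (j₀, k₀) = (-242, 242); general j = -242 + 31t, k = 242 - 30t.
j ≥ 0 ⇒ t ≥ 8; k ≥ 0 ⇒ t ≤ 8. That's 1 value of t.

1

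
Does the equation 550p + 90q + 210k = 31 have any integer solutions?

no

gcd(550, 90) = 10  (550 = 6*90 + 10, 90 = 9*10).
gcd(10, 210) = 10.
10 does not divide 31 (remainder 1), so no integer solutions.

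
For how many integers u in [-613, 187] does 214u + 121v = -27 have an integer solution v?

6

gcd(214, 121) = 1.
By Bézout, 214*(-13) + 121*(23) = 1.
Particular solution: (109, -193).
General solution: u = 109 + 121t, v = -193 - 214t for integer t.
-613 ≤ 109 + 121t ≤ 187 gives t ∈ [-5, 0], which is 6 values.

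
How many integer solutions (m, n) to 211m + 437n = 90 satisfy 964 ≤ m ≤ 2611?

4

gcd(437, 211):
  437 = 2·211 + 15
  211 = 14·15 + 1
  15 = 15·1
so gcd(437, 211) = 1.
Back-substitute for Bézout coefficients:
  1 = 211 - 14·15
  ... = 211·(29) + 437·(-14)
Scale by 90: particular solution (2610, -1260); reduce m mod 437: (425, -205).
General solution: m = 425 + 437t, n = -205 - 211t for integer t.
964 ≤ 425 + 437t ≤ 2611 gives t ∈ [2, 5], which is 4 values.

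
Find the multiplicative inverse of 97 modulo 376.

gcd(376, 97) = 1  (376 = 3×97 + 85, 97 = 1×85 + 12, 85 = 7×12 + 1, 12 = 12×1).
Back-substituting, 97×(-31) + 376×(8) = 1.
So 97×-31 ≡ 1 (mod 376), and -31 mod 376 = 345.

345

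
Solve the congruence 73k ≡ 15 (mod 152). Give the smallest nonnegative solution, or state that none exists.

71

gcd(152, 73) = 1.
1 divides 15, so solutions exist.
By Bézout, 73·(25) + 152·(-12) = 1.
So 73·(25) ≡ 1 (mod 152); multiply by 15: k ≡ 375 (mod 152).
Smallest nonnegative: k = 375 mod 152 = 71.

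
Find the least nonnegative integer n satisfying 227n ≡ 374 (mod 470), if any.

gcd(470, 227) = 1.
1 divides 374, so solutions exist.
By Bézout, 227·(-147) + 470·(71) = 1.
So 227·(-147) ≡ 1 (mod 470); multiply by 374: n ≡ -54978 (mod 470).
Smallest nonnegative: n = -54978 mod 470 = 12.

12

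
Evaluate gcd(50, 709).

1

gcd(709, 50):
  709 = 14×50 + 9
  50 = 5×9 + 5
  9 = 1×5 + 4
  5 = 1×4 + 1
  4 = 4×1
so gcd(709, 50) = 1.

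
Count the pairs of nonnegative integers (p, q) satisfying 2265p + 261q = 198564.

gcd(2265, 261) = 3  (2265 = 8*261 + 177, 261 = 1*177 + 84, 177 = 2*84 + 9, 84 = 9*9 + 3, 9 = 3*3).
Back-substituting, 2265*(-28) + 261*(243) = 3.
Scale by 66188: one solution is (-1853264, 16083684). Reduce p mod 87: (10, 674).
General: p = 10 + 87t, q = 674 - 755t.
p ≥ 0 ⇒ t ≥ 0; q ≥ 0 ⇒ t ≤ 0. So t ∈ [0, 0]: 1 solution.

1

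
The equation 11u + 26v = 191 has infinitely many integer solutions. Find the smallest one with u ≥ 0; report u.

15

gcd(26, 11) = 1.
1 divides 191, so solutions exist.
By Bézout, 11·(-7) + 26·(3) = 1.
Scale by 191/1 = 191: (u₀, v₀) = (-1337, 573).
General solution: u = -1337 + 26t, v = 573 - 11t for integer t.
u ≥ 0: smallest is -1337 mod 26 = 15 (at t = 52), with v = 1.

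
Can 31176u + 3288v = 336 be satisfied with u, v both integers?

gcd(31176, 3288) = 24.
24 divides 336, so integer solutions exist.

yes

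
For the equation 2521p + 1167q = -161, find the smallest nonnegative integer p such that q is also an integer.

gcd(2521, 1167) = 1.
1 divides -161, so solutions exist.
By Bézout, 2521·(337) + 1167·(-728) = 1.
Scale by -161/1 = -161: (p₀, q₀) = (-54257, 117208).
General solution: p = -54257 + 1167t, q = 117208 - 2521t for integer t.
p ≥ 0: smallest is -54257 mod 1167 = 592 (at t = 47), with q = -1279.

592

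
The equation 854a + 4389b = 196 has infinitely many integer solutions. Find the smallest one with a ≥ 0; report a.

gcd(4389, 854):
  4389 = 5×854 + 119
  854 = 7×119 + 21
  119 = 5×21 + 14
  21 = 1×14 + 7
  14 = 2×7
so gcd(4389, 854) = 7.
7 divides 196, so solutions exist.
Back-substitute for Bézout coefficients:
  7 = 21 - 1×14
  ... = 854×(221) + 4389×(-43)
Scale by 196/7 = 28: (a₀, b₀) = (6188, -1204).
General solution: a = 6188 + 627t, b = -1204 - 122t for integer t.
a ≥ 0: smallest is 6188 mod 627 = 545 (at t = -9), with b = -106.

545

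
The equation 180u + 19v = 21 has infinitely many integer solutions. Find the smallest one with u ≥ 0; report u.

gcd(180, 19):
  180 = 9×19 + 9
  19 = 2×9 + 1
  9 = 9×1
so gcd(180, 19) = 1.
1 divides 21, so solutions exist.
Back-substitute for Bézout coefficients:
  1 = 19 - 2×9
  ... = 180×(-2) + 19×(19)
Scale by 21/1 = 21: (u₀, v₀) = (-42, 399).
General solution: u = -42 + 19t, v = 399 - 180t for integer t.
u ≥ 0: smallest is -42 mod 19 = 15 (at t = 3), with v = -141.

15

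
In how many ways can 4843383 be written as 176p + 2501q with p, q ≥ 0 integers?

gcd(2501, 176) = 1  (2501 = 14·176 + 37, 176 = 4·37 + 28, 37 = 1·28 + 9, 28 = 3·9 + 1, 9 = 9·1).
Back-substituting, 176·(270) + 2501·(-19) = 1.
Scale by 4843383: one solution is (1307713410, -92024277). Reduce p mod 2501: (534, 1899).
General: p = 534 + 2501t, q = 1899 - 176t.
p ≥ 0 ⇒ t ≥ 0; q ≥ 0 ⇒ t ≤ 10. So t ∈ [0, 10]: 11 solutions.

11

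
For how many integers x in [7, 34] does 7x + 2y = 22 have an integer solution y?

gcd(7, 2) = 1.
By Bézout, 7*(1) + 2*(-3) = 1.
Particular solution: (0, 11).
General solution: x = 0 + 2t, y = 11 - 7t for integer t.
7 ≤ 0 + 2t ≤ 34 gives t ∈ [4, 17], which is 14 values.

14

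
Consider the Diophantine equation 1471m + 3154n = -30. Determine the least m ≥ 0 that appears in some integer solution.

gcd(3154, 1471):
  3154 = 2*1471 + 212
  1471 = 6*212 + 199
  212 = 1*199 + 13
  199 = 15*13 + 4
  13 = 3*4 + 1
  4 = 4*1
so gcd(3154, 1471) = 1.
1 divides -30, so solutions exist.
Back-substitute for Bézout coefficients:
  1 = 13 - 3*4
  ... = 1471*(-729) + 3154*(340)
Scale by -30/1 = -30: (m₀, n₀) = (21870, -10200).
General solution: m = 21870 + 3154t, n = -10200 - 1471t for integer t.
m ≥ 0: smallest is 21870 mod 3154 = 2946 (at t = -6), with n = -1374.

2946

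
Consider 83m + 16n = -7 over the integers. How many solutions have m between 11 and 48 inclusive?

2

gcd(83, 16) = 1.
By Bézout, 83*(-5) + 16*(26) = 1.
Particular solution: (3, -16).
General solution: m = 3 + 16t, n = -16 - 83t for integer t.
11 ≤ 3 + 16t ≤ 48 gives t ∈ [1, 2], which is 2 values.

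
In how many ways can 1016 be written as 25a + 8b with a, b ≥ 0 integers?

gcd(25, 8) = 1.
By Bézout, 25*(1) + 8*(-3) = 1.
One solution: (0, 127).
General: a = 0 + 8t, b = 127 - 25t.
a ≥ 0 ⇒ t ≥ 0; b ≥ 0 ⇒ t ≤ 5. So t ∈ [0, 5]: 6 solutions.

6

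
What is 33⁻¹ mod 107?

gcd(107, 33) = 1  (107 = 3×33 + 8, 33 = 4×8 + 1, 8 = 8×1).
Back-substituting, 33×(13) + 107×(-4) = 1.
So 33×13 ≡ 1 (mod 107), and 13 mod 107 = 13.

13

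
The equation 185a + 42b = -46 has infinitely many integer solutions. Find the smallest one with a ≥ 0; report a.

22

gcd(185, 42):
  185 = 4×42 + 17
  42 = 2×17 + 8
  17 = 2×8 + 1
  8 = 8×1
so gcd(185, 42) = 1.
1 divides -46, so solutions exist.
Back-substitute for Bézout coefficients:
  1 = 17 - 2×8
  ... = 185×(5) + 42×(-22)
Scale by -46/1 = -46: (a₀, b₀) = (-230, 1012).
General solution: a = -230 + 42t, b = 1012 - 185t for integer t.
a ≥ 0: smallest is -230 mod 42 = 22 (at t = 6), with b = -98.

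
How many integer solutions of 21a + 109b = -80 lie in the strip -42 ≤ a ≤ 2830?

27

gcd(109, 21) = 1.
By Bézout, 21*(26) + 109*(-5) = 1.
Particular solution: (100, -20).
General solution: a = 100 + 109t, b = -20 - 21t for integer t.
-42 ≤ 100 + 109t ≤ 2830 gives t ∈ [-1, 25], which is 27 values.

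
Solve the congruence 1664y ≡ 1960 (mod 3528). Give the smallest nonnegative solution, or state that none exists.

gcd(3528, 1664):
  3528 = 2*1664 + 200
  1664 = 8*200 + 64
  200 = 3*64 + 8
  64 = 8*8
so gcd(3528, 1664) = 8.
8 divides 1960, so solutions exist.
Back-substitute for Bézout coefficients:
  8 = 200 - 3*64
  ... = 1664*(-53) + 3528*(25)
So 1664*(-53) ≡ 8 (mod 3528); multiply by 245: y ≡ -12985 (mod 441).
Smallest nonnegative: y = -12985 mod 441 = 245.

245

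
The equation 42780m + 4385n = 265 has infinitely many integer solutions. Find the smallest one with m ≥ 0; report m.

553

gcd(42780, 4385) = 5.
5 divides 265, so solutions exist.
By Bézout, 42780*(209) + 4385*(-2039) = 5.
Scale by 265/5 = 53: (m₀, n₀) = (11077, -108067).
General solution: m = 11077 + 877t, n = -108067 - 8556t for integer t.
m ≥ 0: smallest is 11077 mod 877 = 553 (at t = -12), with n = -5395.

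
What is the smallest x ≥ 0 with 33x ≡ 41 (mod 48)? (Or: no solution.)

no solution

gcd(48, 33) = 3  (48 = 1*33 + 15, 33 = 2*15 + 3, 15 = 5*3).
3 does not divide 41, so the congruence has no solution.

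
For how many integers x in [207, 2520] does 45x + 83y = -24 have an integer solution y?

28

gcd(83, 45) = 1.
By Bézout, 45×(24) + 83×(-13) = 1.
Particular solution: (5, -3).
General solution: x = 5 + 83t, y = -3 - 45t for integer t.
207 ≤ 5 + 83t ≤ 2520 gives t ∈ [3, 30], which is 28 values.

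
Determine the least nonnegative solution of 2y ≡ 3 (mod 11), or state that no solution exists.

7

gcd(11, 2):
  11 = 5·2 + 1
  2 = 2·1
so gcd(11, 2) = 1.
1 divides 3, so solutions exist.
Back-substitute for Bézout coefficients:
  1 = 11 - 5·2
  ... = 2·(-5) + 11·(1)
So 2·(-5) ≡ 1 (mod 11); multiply by 3: y ≡ -15 (mod 11).
Smallest nonnegative: y = -15 mod 11 = 7.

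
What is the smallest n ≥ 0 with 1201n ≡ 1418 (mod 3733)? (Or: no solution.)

gcd(3733, 1201):
  3733 = 3·1201 + 130
  1201 = 9·130 + 31
  130 = 4·31 + 6
  31 = 5·6 + 1
  6 = 6·1
so gcd(3733, 1201) = 1.
1 divides 1418, so solutions exist.
Back-substitute for Bézout coefficients:
  1 = 31 - 5·6
  ... = 1201·(603) + 3733·(-194)
So 1201·(603) ≡ 1 (mod 3733); multiply by 1418: n ≡ 855054 (mod 3733).
Smallest nonnegative: n = 855054 mod 3733 = 197.

197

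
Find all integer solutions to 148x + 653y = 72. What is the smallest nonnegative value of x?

477

gcd(653, 148):
  653 = 4*148 + 61
  148 = 2*61 + 26
  61 = 2*26 + 9
  26 = 2*9 + 8
  9 = 1*8 + 1
  8 = 8*1
so gcd(653, 148) = 1.
1 divides 72, so solutions exist.
Back-substitute for Bézout coefficients:
  1 = 9 - 1*8
  ... = 148*(-75) + 653*(17)
Scale by 72/1 = 72: (x₀, y₀) = (-5400, 1224).
General solution: x = -5400 + 653t, y = 1224 - 148t for integer t.
x ≥ 0: smallest is -5400 mod 653 = 477 (at t = 9), with y = -108.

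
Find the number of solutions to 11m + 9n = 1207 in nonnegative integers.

12

gcd(11, 9) = 1.
By Bézout, 11·(-4) + 9·(5) = 1.
One solution: (5, 128).
General: m = 5 + 9t, n = 128 - 11t.
m ≥ 0 ⇒ t ≥ 0; n ≥ 0 ⇒ t ≤ 11. So t ∈ [0, 11]: 12 solutions.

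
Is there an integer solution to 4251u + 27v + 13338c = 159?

gcd(4251, 27):
  4251 = 157·27 + 12
  27 = 2·12 + 3
  12 = 4·3
so gcd(4251, 27) = 3.
gcd(3, 13338) = 3.
3 divides 159, so integer solutions exist.

yes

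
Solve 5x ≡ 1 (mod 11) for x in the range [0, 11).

gcd(11, 5):
  11 = 2×5 + 1
  5 = 5×1
so gcd(11, 5) = 1.
Back-substitute for Bézout coefficients:
  1 = 11 - 2×5
  ... = 5×(-2) + 11×(1)
So 5×-2 ≡ 1 (mod 11), and -2 mod 11 = 9.

9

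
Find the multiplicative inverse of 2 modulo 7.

gcd(7, 2):
  7 = 3*2 + 1
  2 = 2*1
so gcd(7, 2) = 1.
Back-substitute for Bézout coefficients:
  1 = 7 - 3*2
  ... = 2*(-3) + 7*(1)
So 2*-3 ≡ 1 (mod 7), and -3 mod 7 = 4.

4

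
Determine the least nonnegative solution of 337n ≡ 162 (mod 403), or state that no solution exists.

254

gcd(403, 337) = 1  (403 = 1×337 + 66, 337 = 5×66 + 7, 66 = 9×7 + 3, 7 = 2×3 + 1, 3 = 3×1).
1 divides 162, so solutions exist.
Back-substituting, 337×(116) + 403×(-97) = 1.
So 337×(116) ≡ 1 (mod 403); multiply by 162: n ≡ 18792 (mod 403).
Smallest nonnegative: n = 18792 mod 403 = 254.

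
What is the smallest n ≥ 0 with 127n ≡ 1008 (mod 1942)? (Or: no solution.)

gcd(1942, 127) = 1  (1942 = 15*127 + 37, 127 = 3*37 + 16, 37 = 2*16 + 5, 16 = 3*5 + 1, 5 = 5*1).
1 divides 1008, so solutions exist.
Back-substituting, 127*(367) + 1942*(-24) = 1.
So 127*(367) ≡ 1 (mod 1942); multiply by 1008: n ≡ 369936 (mod 1942).
Smallest nonnegative: n = 369936 mod 1942 = 956.

956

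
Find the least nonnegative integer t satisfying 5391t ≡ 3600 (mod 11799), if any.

515

gcd(11799, 5391) = 9.
9 divides 3600, so solutions exist.
By Bézout, 5391×(116) + 11799×(-53) = 9.
So 5391×(116) ≡ 9 (mod 11799); multiply by 400: t ≡ 46400 (mod 1311).
Smallest nonnegative: t = 46400 mod 1311 = 515.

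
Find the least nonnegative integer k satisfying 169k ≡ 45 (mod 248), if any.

gcd(248, 169) = 1.
1 divides 45, so solutions exist.
By Bézout, 169·(113) + 248·(-77) = 1.
So 169·(113) ≡ 1 (mod 248); multiply by 45: k ≡ 5085 (mod 248).
Smallest nonnegative: k = 5085 mod 248 = 125.

125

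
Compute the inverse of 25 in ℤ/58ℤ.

7

gcd(58, 25):
  58 = 2*25 + 8
  25 = 3*8 + 1
  8 = 8*1
so gcd(58, 25) = 1.
Back-substitute for Bézout coefficients:
  1 = 25 - 3*8
  ... = 25*(7) + 58*(-3)
So 25*7 ≡ 1 (mod 58), and 7 mod 58 = 7.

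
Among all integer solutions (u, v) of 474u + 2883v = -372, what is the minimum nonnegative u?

gcd(2883, 474):
  2883 = 6·474 + 39
  474 = 12·39 + 6
  39 = 6·6 + 3
  6 = 2·3
so gcd(2883, 474) = 3.
3 divides -372, so solutions exist.
Back-substitute for Bézout coefficients:
  3 = 39 - 6·6
  ... = 474·(-444) + 2883·(73)
Scale by -372/3 = -124: (u₀, v₀) = (55056, -9052).
General solution: u = 55056 + 961t, v = -9052 - 158t for integer t.
u ≥ 0: smallest is 55056 mod 961 = 279 (at t = -57), with v = -46.

279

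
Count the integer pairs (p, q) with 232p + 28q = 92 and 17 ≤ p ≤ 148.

gcd(232, 28) = 4.
By Bézout, 232×(-3) + 28×(25) = 4.
Particular solution: (1, -5).
General solution: p = 1 + 7t, q = -5 - 58t for integer t.
17 ≤ 1 + 7t ≤ 148 gives t ∈ [3, 21], which is 19 values.

19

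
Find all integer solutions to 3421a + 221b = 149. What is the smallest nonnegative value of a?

16

gcd(3421, 221) = 1.
1 divides 149, so solutions exist.
By Bézout, 3421·(98) + 221·(-1517) = 1.
Scale by 149/1 = 149: (a₀, b₀) = (14602, -226033).
General solution: a = 14602 + 221t, b = -226033 - 3421t for integer t.
a ≥ 0: smallest is 14602 mod 221 = 16 (at t = -66), with b = -247.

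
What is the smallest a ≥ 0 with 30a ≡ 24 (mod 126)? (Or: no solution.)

5

gcd(126, 30) = 6.
6 divides 24, so solutions exist.
By Bézout, 30×(-4) + 126×(1) = 6.
So 30×(-4) ≡ 6 (mod 126); multiply by 4: a ≡ -16 (mod 21).
Smallest nonnegative: a = -16 mod 21 = 5.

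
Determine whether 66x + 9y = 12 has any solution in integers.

yes

gcd(66, 9) = 3.
3 divides 12, so integer solutions exist.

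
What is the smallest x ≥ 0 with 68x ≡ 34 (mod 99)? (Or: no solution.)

gcd(99, 68) = 1  (99 = 1*68 + 31, 68 = 2*31 + 6, 31 = 5*6 + 1, 6 = 6*1).
1 divides 34, so solutions exist.
Back-substituting, 68*(-16) + 99*(11) = 1.
So 68*(-16) ≡ 1 (mod 99); multiply by 34: x ≡ -544 (mod 99).
Smallest nonnegative: x = -544 mod 99 = 50.

50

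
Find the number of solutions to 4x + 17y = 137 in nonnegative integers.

gcd(17, 4):
  17 = 4×4 + 1
  4 = 4×1
so gcd(17, 4) = 1.
Back-substitute for Bézout coefficients:
  1 = 17 - 4×4
  ... = 4×(-4) + 17×(1)
Scale by 137: one solution is (-548, 137). Reduce x mod 17: (13, 5).
General: x = 13 + 17t, y = 5 - 4t.
x ≥ 0 ⇒ t ≥ 0; y ≥ 0 ⇒ t ≤ 1. So t ∈ [0, 1]: 2 solutions.

2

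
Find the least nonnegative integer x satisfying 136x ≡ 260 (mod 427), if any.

341

gcd(427, 136) = 1  (427 = 3×136 + 19, 136 = 7×19 + 3, 19 = 6×3 + 1, 3 = 3×1).
1 divides 260, so solutions exist.
Back-substituting, 136×(-135) + 427×(43) = 1.
So 136×(-135) ≡ 1 (mod 427); multiply by 260: x ≡ -35100 (mod 427).
Smallest nonnegative: x = -35100 mod 427 = 341.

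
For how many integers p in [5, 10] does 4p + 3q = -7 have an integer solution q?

2

gcd(4, 3) = 1.
By Bézout, 4·(1) + 3·(-1) = 1.
Particular solution: (2, -5).
General solution: p = 2 + 3t, q = -5 - 4t for integer t.
5 ≤ 2 + 3t ≤ 10 gives t ∈ [1, 2], which is 2 values.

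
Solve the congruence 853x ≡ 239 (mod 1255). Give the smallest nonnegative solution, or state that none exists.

783

gcd(1255, 853):
  1255 = 1×853 + 402
  853 = 2×402 + 49
  402 = 8×49 + 10
  49 = 4×10 + 9
  10 = 1×9 + 1
  9 = 9×1
so gcd(1255, 853) = 1.
1 divides 239, so solutions exist.
Back-substitute for Bézout coefficients:
  1 = 10 - 1×9
  ... = 853×(-128) + 1255×(87)
So 853×(-128) ≡ 1 (mod 1255); multiply by 239: x ≡ -30592 (mod 1255).
Smallest nonnegative: x = -30592 mod 1255 = 783.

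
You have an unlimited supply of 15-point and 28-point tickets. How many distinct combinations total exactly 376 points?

Need nonnegative integers with 15j + 28k = 376.
gcd(15, 28) = 1, and 15·(-13) + 28·(7) = 1.
So (j₀, k₀) = (-4888, 2632); general j = -4888 + 28t, k = 2632 - 15t.
j ≥ 0 ⇒ t ≥ 175; k ≥ 0 ⇒ t ≤ 175. That's 1 value of t.

1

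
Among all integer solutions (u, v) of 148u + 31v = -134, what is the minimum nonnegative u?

gcd(148, 31):
  148 = 4·31 + 24
  31 = 1·24 + 7
  24 = 3·7 + 3
  7 = 2·3 + 1
  3 = 3·1
so gcd(148, 31) = 1.
1 divides -134, so solutions exist.
Back-substitute for Bézout coefficients:
  1 = 7 - 2·3
  ... = 148·(-9) + 31·(43)
Scale by -134/1 = -134: (u₀, v₀) = (1206, -5762).
General solution: u = 1206 + 31t, v = -5762 - 148t for integer t.
u ≥ 0: smallest is 1206 mod 31 = 28 (at t = -38), with v = -138.

28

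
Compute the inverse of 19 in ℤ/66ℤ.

7

gcd(66, 19):
  66 = 3*19 + 9
  19 = 2*9 + 1
  9 = 9*1
so gcd(66, 19) = 1.
Back-substitute for Bézout coefficients:
  1 = 19 - 2*9
  ... = 19*(7) + 66*(-2)
So 19*7 ≡ 1 (mod 66), and 7 mod 66 = 7.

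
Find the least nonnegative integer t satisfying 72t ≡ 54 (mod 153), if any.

gcd(153, 72):
  153 = 2·72 + 9
  72 = 8·9
so gcd(153, 72) = 9.
9 divides 54, so solutions exist.
Back-substitute for Bézout coefficients:
  9 = 153 - 2·72
  ... = 72·(-2) + 153·(1)
So 72·(-2) ≡ 9 (mod 153); multiply by 6: t ≡ -12 (mod 17).
Smallest nonnegative: t = -12 mod 17 = 5.

5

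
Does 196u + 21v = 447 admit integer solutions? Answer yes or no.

gcd(196, 21) = 7  (196 = 9*21 + 7, 21 = 3*7).
7 does not divide 447 (remainder 6), so no integer solutions.

no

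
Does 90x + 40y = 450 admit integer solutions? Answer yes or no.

gcd(90, 40) = 10  (90 = 2*40 + 10, 40 = 4*10).
10 divides 450, so integer solutions exist.

yes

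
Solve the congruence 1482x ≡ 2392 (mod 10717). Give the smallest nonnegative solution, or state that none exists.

4138

gcd(10717, 1482) = 1  (10717 = 7×1482 + 343, 1482 = 4×343 + 110, 343 = 3×110 + 13, 110 = 8×13 + 6, 13 = 2×6 + 1, 6 = 6×1).
1 divides 2392, so solutions exist.
Back-substituting, 1482×(-1656) + 10717×(229) = 1.
So 1482×(-1656) ≡ 1 (mod 10717); multiply by 2392: x ≡ -3961152 (mod 10717).
Smallest nonnegative: x = -3961152 mod 10717 = 4138.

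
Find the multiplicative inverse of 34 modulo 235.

gcd(235, 34) = 1  (235 = 6×34 + 31, 34 = 1×31 + 3, 31 = 10×3 + 1, 3 = 3×1).
Back-substituting, 34×(-76) + 235×(11) = 1.
So 34×-76 ≡ 1 (mod 235), and -76 mod 235 = 159.

159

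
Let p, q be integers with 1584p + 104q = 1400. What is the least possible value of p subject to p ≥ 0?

2

gcd(1584, 104):
  1584 = 15×104 + 24
  104 = 4×24 + 8
  24 = 3×8
so gcd(1584, 104) = 8.
8 divides 1400, so solutions exist.
Back-substitute for Bézout coefficients:
  8 = 104 - 4×24
  ... = 1584×(-4) + 104×(61)
Scale by 1400/8 = 175: (p₀, q₀) = (-700, 10675).
General solution: p = -700 + 13t, q = 10675 - 198t for integer t.
p ≥ 0: smallest is -700 mod 13 = 2 (at t = 54), with q = -17.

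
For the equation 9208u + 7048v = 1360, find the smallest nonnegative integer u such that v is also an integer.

849

gcd(9208, 7048):
  9208 = 1·7048 + 2160
  7048 = 3·2160 + 568
  2160 = 3·568 + 456
  568 = 1·456 + 112
  456 = 4·112 + 8
  112 = 14·8
so gcd(9208, 7048) = 8.
8 divides 1360, so solutions exist.
Back-substitute for Bézout coefficients:
  8 = 456 - 4·112
  ... = 9208·(62) + 7048·(-81)
Scale by 1360/8 = 170: (u₀, v₀) = (10540, -13770).
General solution: u = 10540 + 881t, v = -13770 - 1151t for integer t.
u ≥ 0: smallest is 10540 mod 881 = 849 (at t = -11), with v = -1109.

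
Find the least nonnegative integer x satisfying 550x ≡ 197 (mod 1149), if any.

gcd(1149, 550) = 1.
1 divides 197, so solutions exist.
By Bézout, 550*(211) + 1149*(-101) = 1.
So 550*(211) ≡ 1 (mod 1149); multiply by 197: x ≡ 41567 (mod 1149).
Smallest nonnegative: x = 41567 mod 1149 = 203.

203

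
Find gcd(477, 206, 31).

1

gcd(477, 206) = 1.
gcd(1, 31) = 1.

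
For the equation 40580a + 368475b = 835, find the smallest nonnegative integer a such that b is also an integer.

gcd(368475, 40580):
  368475 = 9*40580 + 3255
  40580 = 12*3255 + 1520
  3255 = 2*1520 + 215
  1520 = 7*215 + 15
  215 = 14*15 + 5
  15 = 3*5
so gcd(368475, 40580) = 5.
5 divides 835, so solutions exist.
Back-substitute for Bézout coefficients:
  5 = 215 - 14*15
  ... = 40580*(-23999) + 368475*(2643)
Scale by 835/5 = 167: (a₀, b₀) = (-4007833, 441381).
General solution: a = -4007833 + 73695t, b = 441381 - 8116t for integer t.
a ≥ 0: smallest is -4007833 mod 73695 = 45392 (at t = 55), with b = -4999.

45392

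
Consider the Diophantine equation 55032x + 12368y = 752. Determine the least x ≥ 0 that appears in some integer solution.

gcd(55032, 12368):
  55032 = 4*12368 + 5560
  12368 = 2*5560 + 1248
  5560 = 4*1248 + 568
  1248 = 2*568 + 112
  568 = 5*112 + 8
  112 = 14*8
so gcd(55032, 12368) = 8.
8 divides 752, so solutions exist.
Back-substitute for Bézout coefficients:
  8 = 568 - 5*112
  ... = 55032*(109) + 12368*(-485)
Scale by 752/8 = 94: (x₀, y₀) = (10246, -45590).
General solution: x = 10246 + 1546t, y = -45590 - 6879t for integer t.
x ≥ 0: smallest is 10246 mod 1546 = 970 (at t = -6), with y = -4316.

970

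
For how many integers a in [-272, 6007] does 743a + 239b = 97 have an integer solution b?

26

gcd(743, 239):
  743 = 3·239 + 26
  239 = 9·26 + 5
  26 = 5·5 + 1
  5 = 5·1
so gcd(743, 239) = 1.
Back-substitute for Bézout coefficients:
  1 = 26 - 5·5
  ... = 743·(46) + 239·(-143)
Scale by 97: particular solution (4462, -13871); reduce a mod 239: (160, -497).
General solution: a = 160 + 239t, b = -497 - 743t for integer t.
-272 ≤ 160 + 239t ≤ 6007 gives t ∈ [-1, 24], which is 26 values.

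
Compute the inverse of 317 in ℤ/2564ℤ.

gcd(2564, 317) = 1  (2564 = 8×317 + 28, 317 = 11×28 + 9, 28 = 3×9 + 1, 9 = 9×1).
Back-substituting, 317×(-275) + 2564×(34) = 1.
So 317×-275 ≡ 1 (mod 2564), and -275 mod 2564 = 2289.

2289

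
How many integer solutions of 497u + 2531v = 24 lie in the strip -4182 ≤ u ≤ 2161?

3

gcd(2531, 497):
  2531 = 5*497 + 46
  497 = 10*46 + 37
  46 = 1*37 + 9
  37 = 4*9 + 1
  9 = 9*1
so gcd(2531, 497) = 1.
Back-substitute for Bézout coefficients:
  1 = 37 - 4*9
  ... = 497*(275) + 2531*(-54)
Scale by 24: particular solution (6600, -1296); reduce u mod 2531: (1538, -302).
General solution: u = 1538 + 2531t, v = -302 - 497t for integer t.
-4182 ≤ 1538 + 2531t ≤ 2161 gives t ∈ [-2, 0], which is 3 values.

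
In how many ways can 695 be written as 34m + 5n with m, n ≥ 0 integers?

gcd(34, 5) = 1.
By Bézout, 34·(-1) + 5·(7) = 1.
One solution: (0, 139).
General: m = 0 + 5t, n = 139 - 34t.
m ≥ 0 ⇒ t ≥ 0; n ≥ 0 ⇒ t ≤ 4. So t ∈ [0, 4]: 5 solutions.

5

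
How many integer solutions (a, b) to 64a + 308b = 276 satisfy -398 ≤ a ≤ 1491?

gcd(308, 64) = 4.
By Bézout, 64×(-24) + 308×(5) = 4.
Particular solution: (38, -7).
General solution: a = 38 + 77t, b = -7 - 16t for integer t.
-398 ≤ 38 + 77t ≤ 1491 gives t ∈ [-5, 18], which is 24 values.

24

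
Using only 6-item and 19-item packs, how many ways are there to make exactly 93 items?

1

Need nonnegative integers with 6j + 19k = 93.
gcd(6, 19) = 1, and 6·(-3) + 19·(1) = 1.
So (j₀, k₀) = (-279, 93); general j = -279 + 19t, k = 93 - 6t.
j ≥ 0 ⇒ t ≥ 15; k ≥ 0 ⇒ t ≤ 15. That's 1 value of t.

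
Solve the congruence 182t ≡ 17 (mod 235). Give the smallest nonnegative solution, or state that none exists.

146

gcd(235, 182) = 1.
1 divides 17, so solutions exist.
By Bézout, 182·(-102) + 235·(79) = 1.
So 182·(-102) ≡ 1 (mod 235); multiply by 17: t ≡ -1734 (mod 235).
Smallest nonnegative: t = -1734 mod 235 = 146.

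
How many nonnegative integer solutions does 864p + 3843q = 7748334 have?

gcd(3843, 864) = 9  (3843 = 4×864 + 387, 864 = 2×387 + 90, 387 = 4×90 + 27, 90 = 3×27 + 9, 27 = 3×9).
Back-substituting, 864×(129) + 3843×(-29) = 9.
Scale by 860926: one solution is (111059454, -24966854). Reduce p mod 427: (170, 1978).
General: p = 170 + 427t, q = 1978 - 96t.
p ≥ 0 ⇒ t ≥ 0; q ≥ 0 ⇒ t ≤ 20. So t ∈ [0, 20]: 21 solutions.

21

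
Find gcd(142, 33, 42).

1

gcd(142, 33):
  142 = 4·33 + 10
  33 = 3·10 + 3
  10 = 3·3 + 1
  3 = 3·1
so gcd(142, 33) = 1.
gcd(1, 42) = 1.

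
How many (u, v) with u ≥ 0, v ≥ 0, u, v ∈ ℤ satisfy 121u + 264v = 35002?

gcd(264, 121) = 11  (264 = 2*121 + 22, 121 = 5*22 + 11, 22 = 2*11).
Back-substituting, 121*(11) + 264*(-5) = 11.
Scale by 3182: one solution is (35002, -15910). Reduce u mod 24: (10, 128).
General: u = 10 + 24t, v = 128 - 11t.
u ≥ 0 ⇒ t ≥ 0; v ≥ 0 ⇒ t ≤ 11. So t ∈ [0, 11]: 12 solutions.

12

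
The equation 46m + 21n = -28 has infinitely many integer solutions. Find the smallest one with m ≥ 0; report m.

14

gcd(46, 21) = 1  (46 = 2×21 + 4, 21 = 5×4 + 1, 4 = 4×1).
1 divides -28, so solutions exist.
Back-substituting, 46×(-5) + 21×(11) = 1.
Scale by -28/1 = -28: (m₀, n₀) = (140, -308).
General solution: m = 140 + 21t, n = -308 - 46t for integer t.
m ≥ 0: smallest is 140 mod 21 = 14 (at t = -6), with n = -32.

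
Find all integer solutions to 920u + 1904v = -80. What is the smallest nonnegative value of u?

62

gcd(1904, 920):
  1904 = 2*920 + 64
  920 = 14*64 + 24
  64 = 2*24 + 16
  24 = 1*16 + 8
  16 = 2*8
so gcd(1904, 920) = 8.
8 divides -80, so solutions exist.
Back-substitute for Bézout coefficients:
  8 = 24 - 1*16
  ... = 920*(89) + 1904*(-43)
Scale by -80/8 = -10: (u₀, v₀) = (-890, 430).
General solution: u = -890 + 238t, v = 430 - 115t for integer t.
u ≥ 0: smallest is -890 mod 238 = 62 (at t = 4), with v = -30.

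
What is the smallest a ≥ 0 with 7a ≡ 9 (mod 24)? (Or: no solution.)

gcd(24, 7):
  24 = 3×7 + 3
  7 = 2×3 + 1
  3 = 3×1
so gcd(24, 7) = 1.
1 divides 9, so solutions exist.
Back-substitute for Bézout coefficients:
  1 = 7 - 2×3
  ... = 7×(7) + 24×(-2)
So 7×(7) ≡ 1 (mod 24); multiply by 9: a ≡ 63 (mod 24).
Smallest nonnegative: a = 63 mod 24 = 15.

15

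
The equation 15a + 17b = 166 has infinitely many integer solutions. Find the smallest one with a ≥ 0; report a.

2

gcd(17, 15):
  17 = 1*15 + 2
  15 = 7*2 + 1
  2 = 2*1
so gcd(17, 15) = 1.
1 divides 166, so solutions exist.
Back-substitute for Bézout coefficients:
  1 = 15 - 7*2
  ... = 15*(8) + 17*(-7)
Scale by 166/1 = 166: (a₀, b₀) = (1328, -1162).
General solution: a = 1328 + 17t, b = -1162 - 15t for integer t.
a ≥ 0: smallest is 1328 mod 17 = 2 (at t = -78), with b = 8.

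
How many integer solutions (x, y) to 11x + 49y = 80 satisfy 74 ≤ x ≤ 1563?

gcd(49, 11) = 1  (49 = 4×11 + 5, 11 = 2×5 + 1, 5 = 5×1).
Back-substituting, 11×(9) + 49×(-2) = 1.
Scale by 80: particular solution (720, -160); reduce x mod 49: (34, -6).
General solution: x = 34 + 49t, y = -6 - 11t for integer t.
74 ≤ 34 + 49t ≤ 1563 gives t ∈ [1, 31], which is 31 values.

31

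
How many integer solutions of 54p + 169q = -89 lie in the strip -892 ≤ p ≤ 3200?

gcd(169, 54) = 1  (169 = 3·54 + 7, 54 = 7·7 + 5, 7 = 1·5 + 2, 5 = 2·2 + 1, 2 = 2·1).
Back-substituting, 54·(72) + 169·(-23) = 1.
Scale by -89: particular solution (-6408, 2047); reduce p mod 169: (14, -5).
General solution: p = 14 + 169t, q = -5 - 54t for integer t.
-892 ≤ 14 + 169t ≤ 3200 gives t ∈ [-5, 18], which is 24 values.

24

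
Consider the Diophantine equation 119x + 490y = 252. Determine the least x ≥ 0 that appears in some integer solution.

68

gcd(490, 119) = 7.
7 divides 252, so solutions exist.
By Bézout, 119·(33) + 490·(-8) = 7.
Scale by 252/7 = 36: (x₀, y₀) = (1188, -288).
General solution: x = 1188 + 70t, y = -288 - 17t for integer t.
x ≥ 0: smallest is 1188 mod 70 = 68 (at t = -16), with y = -16.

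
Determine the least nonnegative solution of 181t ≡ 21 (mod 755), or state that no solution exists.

46

gcd(755, 181):
  755 = 4×181 + 31
  181 = 5×31 + 26
  31 = 1×26 + 5
  26 = 5×5 + 1
  5 = 5×1
so gcd(755, 181) = 1.
1 divides 21, so solutions exist.
Back-substitute for Bézout coefficients:
  1 = 26 - 5×5
  ... = 181×(146) + 755×(-35)
So 181×(146) ≡ 1 (mod 755); multiply by 21: t ≡ 3066 (mod 755).
Smallest nonnegative: t = 3066 mod 755 = 46.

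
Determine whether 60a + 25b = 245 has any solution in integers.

gcd(60, 25) = 5.
5 divides 245, so integer solutions exist.

yes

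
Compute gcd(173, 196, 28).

1

gcd(196, 173) = 1.
gcd(1, 28) = 1.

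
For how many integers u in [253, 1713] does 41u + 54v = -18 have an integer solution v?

27

gcd(54, 41) = 1.
By Bézout, 41×(-25) + 54×(19) = 1.
Particular solution: (18, -14).
General solution: u = 18 + 54t, v = -14 - 41t for integer t.
253 ≤ 18 + 54t ≤ 1713 gives t ∈ [5, 31], which is 27 values.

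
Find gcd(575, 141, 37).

gcd(575, 141) = 1  (575 = 4*141 + 11, 141 = 12*11 + 9, 11 = 1*9 + 2, 9 = 4*2 + 1, 2 = 2*1).
gcd(1, 37) = 1.

1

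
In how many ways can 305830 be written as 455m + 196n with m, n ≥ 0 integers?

24

gcd(455, 196) = 7.
By Bézout, 455·(-3) + 196·(7) = 7.
One solution: (26, 1500).
General: m = 26 + 28t, n = 1500 - 65t.
m ≥ 0 ⇒ t ≥ 0; n ≥ 0 ⇒ t ≤ 23. So t ∈ [0, 23]: 24 solutions.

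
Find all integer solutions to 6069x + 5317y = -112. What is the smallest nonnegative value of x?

gcd(6069, 5317):
  6069 = 1*5317 + 752
  5317 = 7*752 + 53
  752 = 14*53 + 10
  53 = 5*10 + 3
  10 = 3*3 + 1
  3 = 3*1
so gcd(6069, 5317) = 1.
1 divides -112, so solutions exist.
Back-substitute for Bézout coefficients:
  1 = 10 - 3*3
  ... = 6069*(1605) + 5317*(-1832)
Scale by -112/1 = -112: (x₀, y₀) = (-179760, 205184).
General solution: x = -179760 + 5317t, y = 205184 - 6069t for integer t.
x ≥ 0: smallest is -179760 mod 5317 = 1018 (at t = 34), with y = -1162.

1018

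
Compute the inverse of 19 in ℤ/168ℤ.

gcd(168, 19) = 1.
By Bézout, 19×(-53) + 168×(6) = 1.
So 19×-53 ≡ 1 (mod 168), and -53 mod 168 = 115.

115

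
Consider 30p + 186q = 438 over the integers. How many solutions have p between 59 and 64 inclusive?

gcd(186, 30) = 6.
By Bézout, 30·(-6) + 186·(1) = 6.
Particular solution: (27, -2).
General solution: p = 27 + 31t, q = -2 - 5t for integer t.
59 ≤ 27 + 31t ≤ 64 gives t ∈ [2, 1], which is 0 values.

0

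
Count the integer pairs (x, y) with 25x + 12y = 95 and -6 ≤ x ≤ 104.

9

gcd(25, 12):
  25 = 2·12 + 1
  12 = 12·1
so gcd(25, 12) = 1.
Back-substitute for Bézout coefficients:
  1 = 25 - 2·12
  ... = 25·(1) + 12·(-2)
Scale by 95: particular solution (95, -190); reduce x mod 12: (11, -15).
General solution: x = 11 + 12t, y = -15 - 25t for integer t.
-6 ≤ 11 + 12t ≤ 104 gives t ∈ [-1, 7], which is 9 values.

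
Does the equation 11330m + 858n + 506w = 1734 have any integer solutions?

gcd(11330, 858) = 22  (11330 = 13·858 + 176, 858 = 4·176 + 154, 176 = 1·154 + 22, 154 = 7·22).
gcd(22, 506) = 22.
22 does not divide 1734 (remainder 18), so no integer solutions.

no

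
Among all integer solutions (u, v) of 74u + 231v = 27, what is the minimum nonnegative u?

222

gcd(231, 74):
  231 = 3·74 + 9
  74 = 8·9 + 2
  9 = 4·2 + 1
  2 = 2·1
so gcd(231, 74) = 1.
1 divides 27, so solutions exist.
Back-substitute for Bézout coefficients:
  1 = 9 - 4·2
  ... = 74·(-103) + 231·(33)
Scale by 27/1 = 27: (u₀, v₀) = (-2781, 891).
General solution: u = -2781 + 231t, v = 891 - 74t for integer t.
u ≥ 0: smallest is -2781 mod 231 = 222 (at t = 13), with v = -71.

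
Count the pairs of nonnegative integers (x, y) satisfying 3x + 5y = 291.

20

gcd(5, 3) = 1  (5 = 1·3 + 2, 3 = 1·2 + 1, 2 = 2·1).
Back-substituting, 3·(2) + 5·(-1) = 1.
Scale by 291: one solution is (582, -291). Reduce x mod 5: (2, 57).
General: x = 2 + 5t, y = 57 - 3t.
x ≥ 0 ⇒ t ≥ 0; y ≥ 0 ⇒ t ≤ 19. So t ∈ [0, 19]: 20 solutions.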